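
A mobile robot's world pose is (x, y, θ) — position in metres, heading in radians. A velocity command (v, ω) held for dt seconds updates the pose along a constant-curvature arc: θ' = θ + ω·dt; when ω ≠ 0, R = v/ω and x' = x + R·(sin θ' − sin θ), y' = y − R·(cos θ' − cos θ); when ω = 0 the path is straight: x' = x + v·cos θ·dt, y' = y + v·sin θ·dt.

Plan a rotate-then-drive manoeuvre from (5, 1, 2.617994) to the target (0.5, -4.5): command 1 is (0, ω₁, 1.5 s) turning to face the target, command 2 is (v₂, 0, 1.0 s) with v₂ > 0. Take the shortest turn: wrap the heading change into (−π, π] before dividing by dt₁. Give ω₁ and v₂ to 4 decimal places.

heading to target = atan2(-4.5−1, 0.5−5) = -2.2565
Δθ = wrap(-2.2565 − 2.6180) = 1.4087; ω₁ = Δθ/dt₁ = 0.9391
distance = √((0.5−5)² + (-4.5−1)²) = 7.1063; v₂ = distance/dt₂ = 7.1063

ω₁ = 0.9391, v₂ = 7.1063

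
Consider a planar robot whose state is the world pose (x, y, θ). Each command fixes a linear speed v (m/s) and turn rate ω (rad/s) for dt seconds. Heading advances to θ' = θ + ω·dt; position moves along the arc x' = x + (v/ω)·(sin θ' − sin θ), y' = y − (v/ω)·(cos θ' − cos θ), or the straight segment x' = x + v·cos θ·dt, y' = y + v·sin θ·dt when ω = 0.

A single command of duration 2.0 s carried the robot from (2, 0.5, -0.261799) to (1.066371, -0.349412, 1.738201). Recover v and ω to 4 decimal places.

v = -0.7500, ω = 1.0000

Δθ = 1.738201 − -0.261799 = 2.000000
ω = Δθ/dt = 2.000000/2.0 = 1.0000
R = Δx/(sin θ' − sin θ) = -0.7500
v = R·ω = -0.7500·1.0000 = -0.7500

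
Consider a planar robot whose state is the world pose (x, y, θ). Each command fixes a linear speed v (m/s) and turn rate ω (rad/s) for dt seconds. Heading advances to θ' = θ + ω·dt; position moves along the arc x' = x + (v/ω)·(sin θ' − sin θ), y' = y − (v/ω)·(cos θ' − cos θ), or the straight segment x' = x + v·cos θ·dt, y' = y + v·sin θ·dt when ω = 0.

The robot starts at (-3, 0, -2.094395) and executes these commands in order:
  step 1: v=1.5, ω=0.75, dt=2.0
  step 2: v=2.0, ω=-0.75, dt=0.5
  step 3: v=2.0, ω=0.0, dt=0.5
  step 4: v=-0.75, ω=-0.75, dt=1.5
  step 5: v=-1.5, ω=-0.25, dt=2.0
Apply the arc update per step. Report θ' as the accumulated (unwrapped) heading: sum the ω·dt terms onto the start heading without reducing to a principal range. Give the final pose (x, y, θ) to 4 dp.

step 1: θ'=-0.5944 (R=2.0000) → pose (-2.3880, -2.6570, -0.5944)
step 2: θ'=-0.9694 (R=-2.6667) → pose (-1.6825, -3.3575, -0.9694)
step 3: θ'=-0.9694 (straight) → pose (-1.1167, -4.1820, -0.9694)
step 4: θ'=-2.0944 (R=1.0000) → pose (-1.1582, -3.1162, -2.0944)
step 5: θ'=-2.5944 (R=6.0000) → pose (0.9162, -0.9923, -2.5944)

(0.9162, -0.9923, -2.5944)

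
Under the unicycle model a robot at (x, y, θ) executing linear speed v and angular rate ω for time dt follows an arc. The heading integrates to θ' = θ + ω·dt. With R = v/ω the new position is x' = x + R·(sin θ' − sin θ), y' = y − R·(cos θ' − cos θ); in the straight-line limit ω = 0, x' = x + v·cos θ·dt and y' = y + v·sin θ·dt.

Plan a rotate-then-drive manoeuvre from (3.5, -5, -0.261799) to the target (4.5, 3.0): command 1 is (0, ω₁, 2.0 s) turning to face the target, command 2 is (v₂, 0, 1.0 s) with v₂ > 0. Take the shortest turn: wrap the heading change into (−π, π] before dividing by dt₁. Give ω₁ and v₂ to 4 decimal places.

heading to target = atan2(3−-5, 4.5−3.5) = 1.4464
Δθ = wrap(1.4464 − -0.2618) = 1.7082; ω₁ = Δθ/dt₁ = 0.8541
distance = √((4.5−3.5)² + (3−-5)²) = 8.0623; v₂ = distance/dt₂ = 8.0623

ω₁ = 0.8541, v₂ = 8.0623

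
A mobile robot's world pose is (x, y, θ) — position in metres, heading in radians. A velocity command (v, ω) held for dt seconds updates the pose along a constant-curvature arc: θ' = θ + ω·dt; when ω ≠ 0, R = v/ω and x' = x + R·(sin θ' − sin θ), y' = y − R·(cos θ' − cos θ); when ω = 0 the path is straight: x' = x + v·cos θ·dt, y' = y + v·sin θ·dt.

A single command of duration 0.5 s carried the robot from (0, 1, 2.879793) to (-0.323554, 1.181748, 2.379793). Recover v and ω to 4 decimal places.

Δθ = 2.379793 − 2.879793 = -0.500000
ω = Δθ/dt = -0.500000/0.5 = -1.0000
R = Δx/(sin θ' − sin θ) = -0.7500
v = R·ω = -0.7500·-1.0000 = 0.7500

v = 0.7500, ω = -1.0000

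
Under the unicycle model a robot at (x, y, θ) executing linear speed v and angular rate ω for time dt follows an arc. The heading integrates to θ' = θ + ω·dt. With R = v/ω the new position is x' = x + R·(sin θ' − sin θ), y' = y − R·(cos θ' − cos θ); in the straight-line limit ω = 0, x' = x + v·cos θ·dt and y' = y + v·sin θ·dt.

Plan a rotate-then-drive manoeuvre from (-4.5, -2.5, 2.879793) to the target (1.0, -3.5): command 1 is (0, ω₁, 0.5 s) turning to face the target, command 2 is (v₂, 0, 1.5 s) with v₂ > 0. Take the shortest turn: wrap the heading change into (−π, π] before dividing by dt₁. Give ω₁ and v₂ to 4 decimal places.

ω₁ = -6.1193, v₂ = 3.7268

heading to target = atan2(-3.5−-2.5, 1−-4.5) = -0.1799
Δθ = wrap(-0.1799 − 2.8798) = -3.0596; ω₁ = Δθ/dt₁ = -6.1193
distance = √((1−-4.5)² + (-3.5−-2.5)²) = 5.5902; v₂ = distance/dt₂ = 3.7268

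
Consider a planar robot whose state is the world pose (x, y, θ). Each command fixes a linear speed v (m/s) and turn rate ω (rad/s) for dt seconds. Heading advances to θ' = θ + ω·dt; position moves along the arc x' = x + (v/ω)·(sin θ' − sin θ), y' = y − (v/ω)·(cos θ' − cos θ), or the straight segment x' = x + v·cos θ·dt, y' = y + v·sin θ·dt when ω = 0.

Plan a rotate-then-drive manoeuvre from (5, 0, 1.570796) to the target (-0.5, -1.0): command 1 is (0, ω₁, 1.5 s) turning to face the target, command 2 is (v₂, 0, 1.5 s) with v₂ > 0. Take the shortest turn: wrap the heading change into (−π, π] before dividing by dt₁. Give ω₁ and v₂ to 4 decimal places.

heading to target = atan2(-1−0, -0.5−5) = -2.9617
Δθ = wrap(-2.9617 − 1.5708) = 1.7507; ω₁ = Δθ/dt₁ = 1.1671
distance = √((-0.5−5)² + (-1−0)²) = 5.5902; v₂ = distance/dt₂ = 3.7268

ω₁ = 1.1671, v₂ = 3.7268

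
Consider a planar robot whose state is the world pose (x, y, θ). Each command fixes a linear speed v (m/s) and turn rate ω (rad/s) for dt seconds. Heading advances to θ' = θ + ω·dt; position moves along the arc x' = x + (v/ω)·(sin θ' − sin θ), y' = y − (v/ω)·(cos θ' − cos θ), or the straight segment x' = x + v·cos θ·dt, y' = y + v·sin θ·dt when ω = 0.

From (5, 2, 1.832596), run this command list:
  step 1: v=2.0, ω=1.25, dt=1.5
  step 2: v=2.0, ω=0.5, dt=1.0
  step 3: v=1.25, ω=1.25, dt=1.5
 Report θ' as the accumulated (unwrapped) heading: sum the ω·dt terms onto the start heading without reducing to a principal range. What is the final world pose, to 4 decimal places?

step 1: θ'=3.7076 (R=1.6000) → pose (2.5965, 2.9364, 3.7076)
step 2: θ'=4.2076 (R=4.0000) → pose (1.2405, 1.4947, 4.2076)
step 3: θ'=6.0826 (R=1.0000) → pose (1.9165, 0.0311, 6.0826)

(1.9165, 0.0311, 6.0826)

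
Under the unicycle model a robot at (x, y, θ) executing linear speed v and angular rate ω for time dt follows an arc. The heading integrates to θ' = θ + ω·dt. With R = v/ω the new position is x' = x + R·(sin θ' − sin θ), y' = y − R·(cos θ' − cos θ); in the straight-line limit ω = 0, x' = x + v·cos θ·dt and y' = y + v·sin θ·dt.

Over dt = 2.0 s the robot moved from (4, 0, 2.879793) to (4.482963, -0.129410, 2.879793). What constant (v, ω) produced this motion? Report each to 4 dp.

v = -0.2500, ω = 0.0000

Δθ = 2.879793 − 2.879793 = 0.000000
ω = Δθ/dt = 0.000000/2.0 = 0.0000
ω = 0 → v = (Δx·cos θ + Δy·sin θ)/dt = -0.2500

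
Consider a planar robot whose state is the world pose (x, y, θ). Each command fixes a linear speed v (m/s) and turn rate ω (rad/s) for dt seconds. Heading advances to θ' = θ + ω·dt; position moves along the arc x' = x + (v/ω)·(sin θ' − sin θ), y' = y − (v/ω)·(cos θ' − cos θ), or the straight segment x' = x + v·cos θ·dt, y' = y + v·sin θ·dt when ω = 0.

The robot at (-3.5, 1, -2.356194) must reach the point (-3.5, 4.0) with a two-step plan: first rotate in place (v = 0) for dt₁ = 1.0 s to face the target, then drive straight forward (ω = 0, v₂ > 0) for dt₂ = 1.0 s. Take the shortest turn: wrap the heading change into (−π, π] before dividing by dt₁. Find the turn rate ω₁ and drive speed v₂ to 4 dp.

ω₁ = -2.3562, v₂ = 3.0000

heading to target = atan2(4−1, -3.5−-3.5) = 1.5708
Δθ = wrap(1.5708 − -2.3562) = -2.3562; ω₁ = Δθ/dt₁ = -2.3562
distance = √((-3.5−-3.5)² + (4−1)²) = 3.0000; v₂ = distance/dt₂ = 3.0000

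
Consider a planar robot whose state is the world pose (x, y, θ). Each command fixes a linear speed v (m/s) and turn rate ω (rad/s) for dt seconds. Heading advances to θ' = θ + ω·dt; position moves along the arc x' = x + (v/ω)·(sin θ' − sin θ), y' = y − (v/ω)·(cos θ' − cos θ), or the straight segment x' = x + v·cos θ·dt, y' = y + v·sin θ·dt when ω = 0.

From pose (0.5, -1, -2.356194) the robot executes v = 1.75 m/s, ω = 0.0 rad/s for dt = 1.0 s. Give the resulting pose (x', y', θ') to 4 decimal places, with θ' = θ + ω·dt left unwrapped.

θ' = -2.3562 + 0.0·1.0 = -2.3562
ω = 0 → straight: x' = 0.5 + 1.75·cos(-2.3562)·1.0 = -0.7374
y' = -1 + 1.75·sin(-2.3562)·1.0 = -2.2374

(-0.7374, -2.2374, -2.3562)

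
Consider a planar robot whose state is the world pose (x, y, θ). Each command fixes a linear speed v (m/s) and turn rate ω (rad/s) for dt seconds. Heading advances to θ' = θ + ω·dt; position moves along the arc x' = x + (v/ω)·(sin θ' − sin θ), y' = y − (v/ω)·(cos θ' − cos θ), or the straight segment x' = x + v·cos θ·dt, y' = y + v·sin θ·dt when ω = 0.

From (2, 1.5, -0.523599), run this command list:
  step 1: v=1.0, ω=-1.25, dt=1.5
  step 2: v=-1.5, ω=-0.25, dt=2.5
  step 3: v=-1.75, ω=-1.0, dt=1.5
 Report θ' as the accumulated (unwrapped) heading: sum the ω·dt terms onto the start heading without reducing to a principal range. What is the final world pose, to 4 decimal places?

step 1: θ'=-2.3986 (R=-0.8000) → pose (2.1412, 0.2180, -2.3986)
step 2: θ'=-3.0236 (R=6.0000) → pose (5.4938, 1.7576, -3.0236)
step 3: θ'=-4.5236 (R=1.7500) → pose (7.4188, 0.3482, -4.5236)

(7.4188, 0.3482, -4.5236)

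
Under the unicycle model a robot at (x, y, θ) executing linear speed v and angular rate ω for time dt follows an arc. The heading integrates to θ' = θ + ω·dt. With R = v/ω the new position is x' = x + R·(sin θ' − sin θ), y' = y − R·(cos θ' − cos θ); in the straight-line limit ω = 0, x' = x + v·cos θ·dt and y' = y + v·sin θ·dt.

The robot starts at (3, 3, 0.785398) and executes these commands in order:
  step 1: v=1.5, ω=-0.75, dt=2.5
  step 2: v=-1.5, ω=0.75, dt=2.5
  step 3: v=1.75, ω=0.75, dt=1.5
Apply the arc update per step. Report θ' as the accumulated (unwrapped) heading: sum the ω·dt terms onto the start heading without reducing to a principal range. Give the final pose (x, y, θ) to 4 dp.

(3.5502, 5.4272, 1.9104)

step 1: θ'=-1.0896 (R=-2.0000) → pose (6.1871, 2.5115, -1.0896)
step 2: θ'=0.7854 (R=-2.0000) → pose (3.0000, 3.0000, 0.7854)
step 3: θ'=1.9104 (R=2.3333) → pose (3.5502, 5.4272, 1.9104)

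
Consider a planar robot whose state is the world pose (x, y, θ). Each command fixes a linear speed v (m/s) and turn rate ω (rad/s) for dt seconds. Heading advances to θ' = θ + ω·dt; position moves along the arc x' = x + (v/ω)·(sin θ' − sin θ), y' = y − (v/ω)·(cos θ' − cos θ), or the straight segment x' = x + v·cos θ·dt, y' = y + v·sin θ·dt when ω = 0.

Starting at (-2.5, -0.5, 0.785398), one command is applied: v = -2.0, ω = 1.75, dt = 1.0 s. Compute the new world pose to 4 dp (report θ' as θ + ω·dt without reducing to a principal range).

θ' = 0.7854 + 1.75·1.0 = 2.5354
R = v/ω = -2.0/1.75 = -1.1429
x' = -2.5 + -1.1429·(sin 2.5354 − sin 0.7854) = -2.3430
y' = -0.5 − -1.1429·(cos 2.5354 − cos 0.7854) = -2.2473

(-2.3430, -2.2473, 2.5354)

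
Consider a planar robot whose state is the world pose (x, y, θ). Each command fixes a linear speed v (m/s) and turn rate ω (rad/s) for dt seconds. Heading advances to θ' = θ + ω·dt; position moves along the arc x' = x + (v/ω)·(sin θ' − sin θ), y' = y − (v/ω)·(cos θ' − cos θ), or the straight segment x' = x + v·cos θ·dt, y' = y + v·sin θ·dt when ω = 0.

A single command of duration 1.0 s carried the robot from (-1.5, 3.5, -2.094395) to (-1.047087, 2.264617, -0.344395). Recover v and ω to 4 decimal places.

Δθ = -0.344395 − -2.094395 = 1.750000
ω = Δθ/dt = 1.750000/1.0 = 1.7500
R = −Δy/(cos θ' − cos θ) = 0.8571
v = R·ω = 0.8571·1.7500 = 1.5000

v = 1.5000, ω = 1.7500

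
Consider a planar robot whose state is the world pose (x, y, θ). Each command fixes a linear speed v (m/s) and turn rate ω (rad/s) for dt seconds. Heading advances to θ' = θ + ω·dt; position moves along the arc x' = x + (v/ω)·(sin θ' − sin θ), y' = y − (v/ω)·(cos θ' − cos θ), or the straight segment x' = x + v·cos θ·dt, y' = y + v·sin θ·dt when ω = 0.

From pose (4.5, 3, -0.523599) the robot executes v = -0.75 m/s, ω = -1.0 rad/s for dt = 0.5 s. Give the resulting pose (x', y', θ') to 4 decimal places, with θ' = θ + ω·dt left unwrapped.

(4.2345, 3.2593, -1.0236)

θ' = -0.5236 + -1.0·0.5 = -1.0236
R = v/ω = -0.75/-1.0 = 0.7500
x' = 4.5 + 0.7500·(sin -1.0236 − sin -0.5236) = 4.2345
y' = 3 − 0.7500·(cos -1.0236 − cos -0.5236) = 3.2593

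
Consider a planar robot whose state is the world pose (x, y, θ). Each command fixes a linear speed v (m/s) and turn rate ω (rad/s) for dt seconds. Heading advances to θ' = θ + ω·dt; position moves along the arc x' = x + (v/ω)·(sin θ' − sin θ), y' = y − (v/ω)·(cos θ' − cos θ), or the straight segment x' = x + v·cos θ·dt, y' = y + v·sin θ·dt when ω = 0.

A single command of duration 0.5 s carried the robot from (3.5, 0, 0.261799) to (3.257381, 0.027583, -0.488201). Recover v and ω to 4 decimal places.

v = -0.5000, ω = -1.5000

Δθ = -0.488201 − 0.261799 = -0.750000
ω = Δθ/dt = -0.750000/0.5 = -1.5000
R = Δx/(sin θ' − sin θ) = 0.3333
v = R·ω = 0.3333·-1.5000 = -0.5000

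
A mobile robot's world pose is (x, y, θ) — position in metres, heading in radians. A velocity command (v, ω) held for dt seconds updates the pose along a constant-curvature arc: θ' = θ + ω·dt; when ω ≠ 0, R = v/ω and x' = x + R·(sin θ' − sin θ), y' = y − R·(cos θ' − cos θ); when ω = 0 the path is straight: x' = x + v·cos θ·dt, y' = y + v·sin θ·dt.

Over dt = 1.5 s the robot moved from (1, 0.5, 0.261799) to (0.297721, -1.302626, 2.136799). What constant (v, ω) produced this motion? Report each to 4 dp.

v = -1.5000, ω = 1.2500

Δθ = 2.136799 − 0.261799 = 1.875000
ω = Δθ/dt = 1.875000/1.5 = 1.2500
R = −Δy/(cos θ' − cos θ) = -1.2000
v = R·ω = -1.2000·1.2500 = -1.5000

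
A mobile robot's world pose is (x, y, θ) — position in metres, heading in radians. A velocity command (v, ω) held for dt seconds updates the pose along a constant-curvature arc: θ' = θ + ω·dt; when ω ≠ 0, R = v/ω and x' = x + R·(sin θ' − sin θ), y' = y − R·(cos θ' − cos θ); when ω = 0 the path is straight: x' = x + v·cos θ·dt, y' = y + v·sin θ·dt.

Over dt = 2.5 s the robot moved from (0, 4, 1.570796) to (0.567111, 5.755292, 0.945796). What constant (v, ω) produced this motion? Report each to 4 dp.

v = 0.7500, ω = -0.2500

Δθ = 0.945796 − 1.570796 = -0.625000
ω = Δθ/dt = -0.625000/2.5 = -0.2500
R = −Δy/(cos θ' − cos θ) = -3.0000
v = R·ω = -3.0000·-0.2500 = 0.7500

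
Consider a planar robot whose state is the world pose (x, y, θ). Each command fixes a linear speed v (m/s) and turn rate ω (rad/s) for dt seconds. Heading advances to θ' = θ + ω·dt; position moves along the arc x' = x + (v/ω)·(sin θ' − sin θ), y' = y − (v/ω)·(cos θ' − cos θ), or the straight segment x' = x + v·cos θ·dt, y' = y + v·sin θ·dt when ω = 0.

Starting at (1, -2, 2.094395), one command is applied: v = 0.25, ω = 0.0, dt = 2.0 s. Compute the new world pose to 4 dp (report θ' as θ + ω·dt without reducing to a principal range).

θ' = 2.0944 + 0.0·2.0 = 2.0944
ω = 0 → straight: x' = 1 + 0.25·cos(2.0944)·2.0 = 0.7500
y' = -2 + 0.25·sin(2.0944)·2.0 = -1.5670

(0.7500, -1.5670, 2.0944)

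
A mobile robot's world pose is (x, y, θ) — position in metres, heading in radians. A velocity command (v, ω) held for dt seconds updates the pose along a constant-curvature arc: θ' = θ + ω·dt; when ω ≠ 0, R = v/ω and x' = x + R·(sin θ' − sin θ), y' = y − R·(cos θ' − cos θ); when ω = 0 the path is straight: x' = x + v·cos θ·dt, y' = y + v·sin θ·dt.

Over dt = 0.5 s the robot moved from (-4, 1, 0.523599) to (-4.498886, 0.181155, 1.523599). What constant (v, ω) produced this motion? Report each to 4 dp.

v = -2.0000, ω = 2.0000

Δθ = 1.523599 − 0.523599 = 1.000000
ω = Δθ/dt = 1.000000/0.5 = 2.0000
R = −Δy/(cos θ' − cos θ) = -1.0000
v = R·ω = -1.0000·2.0000 = -2.0000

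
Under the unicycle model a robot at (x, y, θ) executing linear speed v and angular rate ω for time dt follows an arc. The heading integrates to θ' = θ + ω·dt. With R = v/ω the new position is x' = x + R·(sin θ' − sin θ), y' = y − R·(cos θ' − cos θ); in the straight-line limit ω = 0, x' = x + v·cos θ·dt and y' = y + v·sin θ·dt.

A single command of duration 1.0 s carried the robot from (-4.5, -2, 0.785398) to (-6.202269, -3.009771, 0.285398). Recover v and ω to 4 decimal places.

v = -2.0000, ω = -0.5000

Δθ = 0.285398 − 0.785398 = -0.500000
ω = Δθ/dt = -0.500000/1.0 = -0.5000
R = Δx/(sin θ' − sin θ) = 4.0000
v = R·ω = 4.0000·-0.5000 = -2.0000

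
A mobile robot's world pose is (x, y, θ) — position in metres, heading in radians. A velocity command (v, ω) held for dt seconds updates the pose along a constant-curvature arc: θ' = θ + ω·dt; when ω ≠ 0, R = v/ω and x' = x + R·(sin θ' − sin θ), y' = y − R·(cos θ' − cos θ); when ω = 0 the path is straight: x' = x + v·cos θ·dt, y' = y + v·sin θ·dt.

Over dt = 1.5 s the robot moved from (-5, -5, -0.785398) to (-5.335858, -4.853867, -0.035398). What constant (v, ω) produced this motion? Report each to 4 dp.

v = -0.2500, ω = 0.5000

Δθ = -0.035398 − -0.785398 = 0.750000
ω = Δθ/dt = 0.750000/1.5 = 0.5000
R = Δx/(sin θ' − sin θ) = -0.5000
v = R·ω = -0.5000·0.5000 = -0.2500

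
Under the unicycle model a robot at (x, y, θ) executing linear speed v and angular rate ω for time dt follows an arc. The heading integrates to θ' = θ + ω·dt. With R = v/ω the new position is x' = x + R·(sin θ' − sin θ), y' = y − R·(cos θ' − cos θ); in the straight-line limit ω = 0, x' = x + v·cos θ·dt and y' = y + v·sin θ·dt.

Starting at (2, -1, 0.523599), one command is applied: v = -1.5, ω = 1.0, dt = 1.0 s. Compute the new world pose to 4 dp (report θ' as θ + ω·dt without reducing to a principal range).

(1.2517, -2.2283, 1.5236)

θ' = 0.5236 + 1.0·1.0 = 1.5236
R = v/ω = -1.5/1.0 = -1.5000
x' = 2 + -1.5000·(sin 1.5236 − sin 0.5236) = 1.2517
y' = -1 − -1.5000·(cos 1.5236 − cos 0.5236) = -2.2283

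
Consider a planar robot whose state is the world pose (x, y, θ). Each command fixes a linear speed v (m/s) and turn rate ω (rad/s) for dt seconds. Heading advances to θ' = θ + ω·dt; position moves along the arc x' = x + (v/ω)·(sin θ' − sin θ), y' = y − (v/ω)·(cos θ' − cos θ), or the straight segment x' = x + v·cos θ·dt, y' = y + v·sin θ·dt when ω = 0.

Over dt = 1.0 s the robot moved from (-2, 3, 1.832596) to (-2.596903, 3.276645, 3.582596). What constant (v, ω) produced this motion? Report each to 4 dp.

v = 0.7500, ω = 1.7500

Δθ = 3.582596 − 1.832596 = 1.750000
ω = Δθ/dt = 1.750000/1.0 = 1.7500
R = Δx/(sin θ' − sin θ) = 0.4286
v = R·ω = 0.4286·1.7500 = 0.7500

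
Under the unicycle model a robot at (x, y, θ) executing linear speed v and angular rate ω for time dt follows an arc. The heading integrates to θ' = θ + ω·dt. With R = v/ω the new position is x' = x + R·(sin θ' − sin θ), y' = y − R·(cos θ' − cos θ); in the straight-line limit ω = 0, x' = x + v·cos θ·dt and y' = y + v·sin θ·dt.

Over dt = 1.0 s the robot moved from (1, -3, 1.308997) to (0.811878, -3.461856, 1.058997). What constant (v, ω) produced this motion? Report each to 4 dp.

Δθ = 1.058997 − 1.308997 = -0.250000
ω = Δθ/dt = -0.250000/1.0 = -0.2500
R = −Δy/(cos θ' − cos θ) = 2.0000
v = R·ω = 2.0000·-0.2500 = -0.5000

v = -0.5000, ω = -0.2500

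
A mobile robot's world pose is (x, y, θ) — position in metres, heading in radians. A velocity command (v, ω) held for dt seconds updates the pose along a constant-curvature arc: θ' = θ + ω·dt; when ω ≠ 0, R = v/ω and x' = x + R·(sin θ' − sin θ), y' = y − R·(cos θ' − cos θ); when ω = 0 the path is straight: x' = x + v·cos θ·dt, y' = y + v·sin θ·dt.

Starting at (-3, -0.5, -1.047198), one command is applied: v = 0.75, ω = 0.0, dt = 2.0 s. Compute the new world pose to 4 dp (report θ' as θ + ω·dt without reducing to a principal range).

θ' = -1.0472 + 0.0·2.0 = -1.0472
ω = 0 → straight: x' = -3 + 0.75·cos(-1.0472)·2.0 = -2.2500
y' = -0.5 + 0.75·sin(-1.0472)·2.0 = -1.7990

(-2.2500, -1.7990, -1.0472)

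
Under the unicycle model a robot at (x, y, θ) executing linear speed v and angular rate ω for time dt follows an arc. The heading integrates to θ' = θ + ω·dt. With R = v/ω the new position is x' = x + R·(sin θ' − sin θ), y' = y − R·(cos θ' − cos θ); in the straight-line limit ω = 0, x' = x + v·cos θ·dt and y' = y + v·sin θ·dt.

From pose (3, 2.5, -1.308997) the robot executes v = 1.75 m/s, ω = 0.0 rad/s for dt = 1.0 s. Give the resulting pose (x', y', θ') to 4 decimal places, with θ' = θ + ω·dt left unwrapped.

(3.4529, 0.8096, -1.3090)

θ' = -1.3090 + 0.0·1.0 = -1.3090
ω = 0 → straight: x' = 3 + 1.75·cos(-1.3090)·1.0 = 3.4529
y' = 2.5 + 1.75·sin(-1.3090)·1.0 = 0.8096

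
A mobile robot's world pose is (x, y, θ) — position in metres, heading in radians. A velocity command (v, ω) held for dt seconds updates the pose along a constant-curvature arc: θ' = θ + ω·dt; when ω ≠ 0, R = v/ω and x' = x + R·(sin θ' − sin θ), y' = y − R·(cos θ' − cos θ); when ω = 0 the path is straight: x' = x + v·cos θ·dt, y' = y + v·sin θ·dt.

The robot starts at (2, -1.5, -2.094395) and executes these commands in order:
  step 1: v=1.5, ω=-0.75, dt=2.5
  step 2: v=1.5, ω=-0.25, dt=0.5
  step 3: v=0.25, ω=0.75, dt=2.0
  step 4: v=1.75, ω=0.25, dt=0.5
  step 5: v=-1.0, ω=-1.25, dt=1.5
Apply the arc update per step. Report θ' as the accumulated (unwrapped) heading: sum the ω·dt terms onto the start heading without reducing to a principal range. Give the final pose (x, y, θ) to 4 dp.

step 1: θ'=-3.9694 (R=-2.0000) → pose (-1.2049, -1.8530, -3.9694)
step 2: θ'=-4.0944 (R=-6.0000) → pose (-1.6765, -1.2704, -4.0944)
step 3: θ'=-2.5944 (R=0.3333) → pose (-2.1216, -1.1789, -2.5944)
step 4: θ'=-2.4694 (R=7.0000) → pose (-2.8385, -1.6796, -2.4694)
step 5: θ'=-4.3444 (R=0.8000) → pose (-1.5939, -2.0178, -4.3444)

(-1.5939, -2.0178, -4.3444)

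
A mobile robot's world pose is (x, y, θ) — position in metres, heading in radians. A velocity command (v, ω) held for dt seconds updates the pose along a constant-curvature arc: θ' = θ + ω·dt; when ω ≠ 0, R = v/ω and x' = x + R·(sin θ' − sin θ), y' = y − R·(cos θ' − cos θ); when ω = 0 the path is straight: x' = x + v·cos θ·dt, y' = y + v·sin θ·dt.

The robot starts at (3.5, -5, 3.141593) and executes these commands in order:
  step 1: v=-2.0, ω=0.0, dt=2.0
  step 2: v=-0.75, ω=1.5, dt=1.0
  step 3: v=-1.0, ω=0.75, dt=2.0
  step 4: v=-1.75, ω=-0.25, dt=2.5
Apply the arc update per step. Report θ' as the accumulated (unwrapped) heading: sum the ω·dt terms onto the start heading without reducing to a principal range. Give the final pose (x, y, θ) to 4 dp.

step 1: θ'=3.1416 (straight) → pose (7.5000, -5.0000, 3.1416)
step 2: θ'=4.6416 (R=-0.5000) → pose (7.9987, -4.5354, 4.6416)
step 3: θ'=6.1416 (R=-1.3333) → pose (6.8569, -3.1211, 6.1416)
step 4: θ'=5.5166 (R=7.0000) → pose (2.9890, -1.2331, 5.5166)

(2.9890, -1.2331, 5.5166)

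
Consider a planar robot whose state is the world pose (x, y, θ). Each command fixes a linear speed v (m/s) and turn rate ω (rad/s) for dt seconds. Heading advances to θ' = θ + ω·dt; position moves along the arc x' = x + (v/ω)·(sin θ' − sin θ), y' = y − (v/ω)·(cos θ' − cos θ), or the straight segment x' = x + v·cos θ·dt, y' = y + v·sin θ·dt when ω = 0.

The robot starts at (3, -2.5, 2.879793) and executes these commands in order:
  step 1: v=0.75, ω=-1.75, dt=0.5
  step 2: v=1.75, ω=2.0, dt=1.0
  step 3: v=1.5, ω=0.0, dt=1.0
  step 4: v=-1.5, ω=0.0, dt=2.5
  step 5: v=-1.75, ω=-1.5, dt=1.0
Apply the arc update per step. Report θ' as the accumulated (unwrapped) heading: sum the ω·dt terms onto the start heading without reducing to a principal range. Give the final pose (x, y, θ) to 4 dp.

(4.3061, -0.1759, 2.5048)

step 1: θ'=2.0048 (R=-0.4286) → pose (2.7221, -2.2662, 2.0048)
step 2: θ'=4.0048 (R=0.8750) → pose (1.2633, -2.0654, 4.0048)
step 3: θ'=4.0048 (straight) → pose (0.2883, -3.2053, 4.0048)
step 4: θ'=4.0048 (straight) → pose (2.7258, -0.3556, 4.0048)
step 5: θ'=2.5048 (R=1.1667) → pose (4.3061, -0.1759, 2.5048)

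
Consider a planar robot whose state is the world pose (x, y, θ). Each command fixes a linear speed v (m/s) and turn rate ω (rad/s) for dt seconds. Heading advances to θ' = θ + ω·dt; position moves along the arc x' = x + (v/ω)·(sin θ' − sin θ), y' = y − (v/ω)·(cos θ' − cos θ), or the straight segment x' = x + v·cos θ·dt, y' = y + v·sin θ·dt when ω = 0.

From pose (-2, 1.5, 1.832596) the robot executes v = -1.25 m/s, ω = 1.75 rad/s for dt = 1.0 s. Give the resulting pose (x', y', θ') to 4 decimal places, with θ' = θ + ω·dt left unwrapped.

θ' = 1.8326 + 1.75·1.0 = 3.5826
R = v/ω = -1.25/1.75 = -0.7143
x' = -2 + -0.7143·(sin 3.5826 − sin 1.8326) = -1.0052
y' = 1.5 − -0.7143·(cos 3.5826 − cos 1.8326) = 1.0389

(-1.0052, 1.0389, 3.5826)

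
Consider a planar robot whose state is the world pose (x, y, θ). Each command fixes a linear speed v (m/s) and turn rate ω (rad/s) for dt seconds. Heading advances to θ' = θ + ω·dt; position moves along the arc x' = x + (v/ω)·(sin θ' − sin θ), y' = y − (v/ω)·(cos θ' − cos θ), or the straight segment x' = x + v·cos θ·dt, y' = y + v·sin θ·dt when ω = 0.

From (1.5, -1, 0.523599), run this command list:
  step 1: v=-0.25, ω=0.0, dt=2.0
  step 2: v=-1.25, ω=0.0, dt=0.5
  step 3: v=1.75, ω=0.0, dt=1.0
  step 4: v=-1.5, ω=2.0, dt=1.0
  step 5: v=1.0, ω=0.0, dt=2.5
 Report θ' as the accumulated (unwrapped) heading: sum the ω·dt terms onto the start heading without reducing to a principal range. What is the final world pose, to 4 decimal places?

step 1: θ'=0.5236 (straight) → pose (1.0670, -1.2500, 0.5236)
step 2: θ'=0.5236 (straight) → pose (0.5257, -1.5625, 0.5236)
step 3: θ'=0.5236 (straight) → pose (2.0413, -0.6875, 0.5236)
step 4: θ'=2.5236 (R=-0.7500) → pose (1.9817, -1.9483, 2.5236)
step 5: θ'=2.5236 (straight) → pose (-0.0559, -0.4998, 2.5236)

(-0.0559, -0.4998, 2.5236)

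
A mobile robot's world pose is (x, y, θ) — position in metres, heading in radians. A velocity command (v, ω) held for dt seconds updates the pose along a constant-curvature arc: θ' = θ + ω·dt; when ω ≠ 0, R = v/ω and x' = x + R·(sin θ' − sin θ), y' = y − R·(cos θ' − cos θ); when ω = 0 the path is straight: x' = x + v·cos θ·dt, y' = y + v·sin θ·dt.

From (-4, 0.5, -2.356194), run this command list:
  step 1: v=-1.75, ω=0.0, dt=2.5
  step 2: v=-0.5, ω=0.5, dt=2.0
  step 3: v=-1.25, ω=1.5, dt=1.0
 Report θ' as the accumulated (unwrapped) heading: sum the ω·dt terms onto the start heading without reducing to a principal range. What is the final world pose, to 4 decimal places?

step 1: θ'=-2.3562 (straight) → pose (-0.9064, 3.5936, -2.3562)
step 2: θ'=-1.3562 (R=-1.0000) → pose (-0.6365, 4.5137, -1.3562)
step 3: θ'=0.1438 (R=-0.8333) → pose (-1.5701, 5.1609, 0.1438)

(-1.5701, 5.1609, 0.1438)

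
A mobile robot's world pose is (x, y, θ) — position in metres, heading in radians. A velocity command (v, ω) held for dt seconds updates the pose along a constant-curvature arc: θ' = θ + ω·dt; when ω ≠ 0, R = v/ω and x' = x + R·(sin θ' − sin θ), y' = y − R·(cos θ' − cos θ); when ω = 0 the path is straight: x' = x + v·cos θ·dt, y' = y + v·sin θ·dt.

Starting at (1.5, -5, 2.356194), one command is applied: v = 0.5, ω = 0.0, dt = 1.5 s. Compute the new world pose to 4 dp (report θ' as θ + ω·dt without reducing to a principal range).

θ' = 2.3562 + 0.0·1.5 = 2.3562
ω = 0 → straight: x' = 1.5 + 0.5·cos(2.3562)·1.5 = 0.9697
y' = -5 + 0.5·sin(2.3562)·1.5 = -4.4697

(0.9697, -4.4697, 2.3562)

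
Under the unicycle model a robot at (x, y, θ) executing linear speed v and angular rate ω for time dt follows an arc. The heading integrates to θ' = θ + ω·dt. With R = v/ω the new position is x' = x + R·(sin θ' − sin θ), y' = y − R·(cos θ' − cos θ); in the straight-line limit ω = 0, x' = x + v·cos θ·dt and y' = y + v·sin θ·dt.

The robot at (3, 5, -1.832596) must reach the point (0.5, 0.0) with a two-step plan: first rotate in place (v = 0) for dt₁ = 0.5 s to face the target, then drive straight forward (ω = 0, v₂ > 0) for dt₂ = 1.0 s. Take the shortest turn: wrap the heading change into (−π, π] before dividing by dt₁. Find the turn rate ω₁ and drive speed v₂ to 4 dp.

ω₁ = -0.4037, v₂ = 5.5902

heading to target = atan2(0−5, 0.5−3) = -2.0344
Δθ = wrap(-2.0344 − -1.8326) = -0.2018; ω₁ = Δθ/dt₁ = -0.4037
distance = √((0.5−3)² + (0−5)²) = 5.5902; v₂ = distance/dt₂ = 5.5902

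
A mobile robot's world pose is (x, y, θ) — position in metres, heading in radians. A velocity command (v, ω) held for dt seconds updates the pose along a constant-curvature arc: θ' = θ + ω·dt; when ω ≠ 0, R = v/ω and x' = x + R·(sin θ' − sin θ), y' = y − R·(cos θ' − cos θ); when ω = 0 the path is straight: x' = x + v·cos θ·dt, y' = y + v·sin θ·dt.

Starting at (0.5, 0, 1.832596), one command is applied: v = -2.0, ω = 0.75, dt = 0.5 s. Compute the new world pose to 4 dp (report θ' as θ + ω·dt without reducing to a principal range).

θ' = 1.8326 + 0.75·0.5 = 2.2076
R = v/ω = -2.0/0.75 = -2.6667
x' = 0.5 + -2.6667·(sin 2.2076 − sin 1.8326) = 0.9318
y' = 0 − -2.6667·(cos 2.2076 − cos 1.8326) = -0.8955

(0.9318, -0.8955, 2.2076)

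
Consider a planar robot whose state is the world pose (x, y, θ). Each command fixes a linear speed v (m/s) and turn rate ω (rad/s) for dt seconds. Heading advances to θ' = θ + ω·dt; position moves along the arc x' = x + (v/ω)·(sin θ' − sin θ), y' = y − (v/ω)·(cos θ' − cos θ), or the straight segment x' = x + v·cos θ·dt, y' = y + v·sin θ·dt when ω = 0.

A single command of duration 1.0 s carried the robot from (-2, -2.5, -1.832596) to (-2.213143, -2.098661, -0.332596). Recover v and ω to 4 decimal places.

v = -0.5000, ω = 1.5000

Δθ = -0.332596 − -1.832596 = 1.500000
ω = Δθ/dt = 1.500000/1.0 = 1.5000
R = −Δy/(cos θ' − cos θ) = -0.3333
v = R·ω = -0.3333·1.5000 = -0.5000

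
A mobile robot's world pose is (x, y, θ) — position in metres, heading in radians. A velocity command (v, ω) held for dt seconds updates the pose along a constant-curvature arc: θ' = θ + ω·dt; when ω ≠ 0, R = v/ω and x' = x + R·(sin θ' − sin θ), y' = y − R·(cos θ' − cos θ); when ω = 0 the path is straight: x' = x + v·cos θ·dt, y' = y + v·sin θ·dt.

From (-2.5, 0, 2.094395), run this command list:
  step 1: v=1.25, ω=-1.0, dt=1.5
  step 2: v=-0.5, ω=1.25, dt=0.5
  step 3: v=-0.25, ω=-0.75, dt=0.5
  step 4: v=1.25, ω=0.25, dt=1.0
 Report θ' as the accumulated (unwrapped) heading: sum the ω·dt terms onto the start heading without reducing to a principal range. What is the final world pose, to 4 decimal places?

(-1.6274, 2.3882, 1.0944)

step 1: θ'=0.5944 (R=-1.2500) → pose (-2.1175, 1.6606, 0.5944)
step 2: θ'=1.2194 (R=-0.4000) → pose (-2.2690, 1.4669, 1.2194)
step 3: θ'=0.8444 (R=0.3333) → pose (-2.3328, 1.3602, 0.8444)
step 4: θ'=1.0944 (R=5.0000) → pose (-1.6274, 2.3882, 1.0944)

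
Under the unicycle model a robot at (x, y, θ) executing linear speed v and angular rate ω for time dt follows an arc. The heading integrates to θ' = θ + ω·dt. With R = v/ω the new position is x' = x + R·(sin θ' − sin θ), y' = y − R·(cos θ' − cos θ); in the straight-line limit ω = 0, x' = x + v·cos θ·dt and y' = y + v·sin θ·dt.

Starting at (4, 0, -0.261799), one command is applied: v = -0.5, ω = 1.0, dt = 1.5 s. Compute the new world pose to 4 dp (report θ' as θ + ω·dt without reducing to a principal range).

θ' = -0.2618 + 1.0·1.5 = 1.2382
R = v/ω = -0.5/1.0 = -0.5000
x' = 4 + -0.5000·(sin 1.2382 − sin -0.2618) = 3.3980
y' = 0 − -0.5000·(cos 1.2382 − cos -0.2618) = -0.3197

(3.3980, -0.3197, 1.2382)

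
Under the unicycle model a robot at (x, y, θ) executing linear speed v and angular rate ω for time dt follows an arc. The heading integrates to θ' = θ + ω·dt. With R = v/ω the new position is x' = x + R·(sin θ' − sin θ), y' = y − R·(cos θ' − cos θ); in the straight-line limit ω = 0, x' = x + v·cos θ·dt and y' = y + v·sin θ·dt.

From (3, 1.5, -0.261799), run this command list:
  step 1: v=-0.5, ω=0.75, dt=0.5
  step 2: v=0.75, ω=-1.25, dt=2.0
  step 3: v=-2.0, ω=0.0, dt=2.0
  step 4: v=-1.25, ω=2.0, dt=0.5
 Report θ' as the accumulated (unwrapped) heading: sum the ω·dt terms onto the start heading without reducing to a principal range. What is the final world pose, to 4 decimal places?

step 1: θ'=0.1132 (R=-0.6667) → pose (2.7521, 1.5184, 0.1132)
step 2: θ'=-2.3868 (R=-0.6000) → pose (3.2310, 0.4852, -2.3868)
step 3: θ'=-2.3868 (straight) → pose (6.1447, 3.2258, -2.3868)
step 4: θ'=-1.3868 (R=-0.6250) → pose (6.3309, 3.7954, -1.3868)

(6.3309, 3.7954, -1.3868)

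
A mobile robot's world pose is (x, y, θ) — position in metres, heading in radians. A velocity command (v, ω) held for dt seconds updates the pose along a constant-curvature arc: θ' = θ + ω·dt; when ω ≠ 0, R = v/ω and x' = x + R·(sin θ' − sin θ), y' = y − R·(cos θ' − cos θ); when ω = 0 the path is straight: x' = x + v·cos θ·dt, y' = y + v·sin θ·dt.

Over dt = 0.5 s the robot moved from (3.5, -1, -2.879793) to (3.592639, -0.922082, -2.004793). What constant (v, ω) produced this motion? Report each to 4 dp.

Δθ = -2.004793 − -2.879793 = 0.875000
ω = Δθ/dt = 0.875000/0.5 = 1.7500
R = Δx/(sin θ' − sin θ) = -0.1429
v = R·ω = -0.1429·1.7500 = -0.2500

v = -0.2500, ω = 1.7500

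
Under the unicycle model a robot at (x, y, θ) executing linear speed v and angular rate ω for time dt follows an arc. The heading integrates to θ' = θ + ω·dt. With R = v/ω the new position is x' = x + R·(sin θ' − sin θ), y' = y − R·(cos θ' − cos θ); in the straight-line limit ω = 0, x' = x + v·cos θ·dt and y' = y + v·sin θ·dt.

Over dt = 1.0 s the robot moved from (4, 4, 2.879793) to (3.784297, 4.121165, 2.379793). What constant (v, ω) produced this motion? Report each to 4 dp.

v = 0.2500, ω = -0.5000

Δθ = 2.379793 − 2.879793 = -0.500000
ω = Δθ/dt = -0.500000/1.0 = -0.5000
R = Δx/(sin θ' − sin θ) = -0.5000
v = R·ω = -0.5000·-0.5000 = 0.2500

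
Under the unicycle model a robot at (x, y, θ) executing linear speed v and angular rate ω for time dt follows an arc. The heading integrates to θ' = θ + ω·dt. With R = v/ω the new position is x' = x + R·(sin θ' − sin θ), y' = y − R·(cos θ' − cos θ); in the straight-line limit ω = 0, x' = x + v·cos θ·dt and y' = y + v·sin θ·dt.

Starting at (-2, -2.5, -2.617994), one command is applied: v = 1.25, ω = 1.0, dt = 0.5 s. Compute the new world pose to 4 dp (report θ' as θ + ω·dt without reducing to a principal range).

θ' = -2.6180 + 1.0·0.5 = -2.1180
R = v/ω = 1.25/1.0 = 1.2500
x' = -2 + 1.2500·(sin -2.1180 − sin -2.6180) = -2.4425
y' = -2.5 − 1.2500·(cos -2.1180 − cos -2.6180) = -2.9322

(-2.4425, -2.9322, -2.1180)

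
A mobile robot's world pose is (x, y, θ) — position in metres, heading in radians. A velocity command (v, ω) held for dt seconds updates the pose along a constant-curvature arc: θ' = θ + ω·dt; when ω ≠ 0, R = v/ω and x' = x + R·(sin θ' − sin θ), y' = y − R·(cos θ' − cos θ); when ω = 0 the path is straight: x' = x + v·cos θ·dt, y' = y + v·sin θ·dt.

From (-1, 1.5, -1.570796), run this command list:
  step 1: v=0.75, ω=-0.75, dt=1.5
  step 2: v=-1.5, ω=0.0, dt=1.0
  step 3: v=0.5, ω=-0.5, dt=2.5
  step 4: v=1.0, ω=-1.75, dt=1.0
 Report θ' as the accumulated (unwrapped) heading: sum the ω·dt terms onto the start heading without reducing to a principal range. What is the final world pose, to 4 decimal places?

step 1: θ'=-2.6958 (R=-1.0000) → pose (-1.5688, 0.5977, -2.6958)
step 2: θ'=-2.6958 (straight) → pose (-0.2154, 1.2445, -2.6958)
step 3: θ'=-3.9458 (R=-1.0000) → pose (-1.3669, 1.4531, -3.9458)
step 4: θ'=-5.6958 (R=-0.5714) → pose (-1.2720, 2.3251, -5.6958)

(-1.2720, 2.3251, -5.6958)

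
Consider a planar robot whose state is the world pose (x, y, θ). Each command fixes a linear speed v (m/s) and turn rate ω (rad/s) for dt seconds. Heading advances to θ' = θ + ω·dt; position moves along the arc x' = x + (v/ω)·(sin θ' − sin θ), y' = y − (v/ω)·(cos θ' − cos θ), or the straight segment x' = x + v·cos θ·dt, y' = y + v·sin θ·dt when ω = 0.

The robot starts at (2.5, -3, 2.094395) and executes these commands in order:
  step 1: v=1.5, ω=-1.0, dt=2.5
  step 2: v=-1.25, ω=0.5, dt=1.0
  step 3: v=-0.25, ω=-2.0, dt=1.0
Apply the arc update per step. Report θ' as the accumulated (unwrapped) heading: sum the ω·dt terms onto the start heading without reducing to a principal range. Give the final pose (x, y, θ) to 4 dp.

step 1: θ'=-0.4056 (R=-1.5000) → pose (4.3909, -0.8717, -0.4056)
step 2: θ'=0.0944 (R=-2.5000) → pose (3.1688, -0.6800, 0.0944)
step 3: θ'=-1.9056 (R=0.1250) → pose (3.0390, -0.5145, -1.9056)

(3.0390, -0.5145, -1.9056)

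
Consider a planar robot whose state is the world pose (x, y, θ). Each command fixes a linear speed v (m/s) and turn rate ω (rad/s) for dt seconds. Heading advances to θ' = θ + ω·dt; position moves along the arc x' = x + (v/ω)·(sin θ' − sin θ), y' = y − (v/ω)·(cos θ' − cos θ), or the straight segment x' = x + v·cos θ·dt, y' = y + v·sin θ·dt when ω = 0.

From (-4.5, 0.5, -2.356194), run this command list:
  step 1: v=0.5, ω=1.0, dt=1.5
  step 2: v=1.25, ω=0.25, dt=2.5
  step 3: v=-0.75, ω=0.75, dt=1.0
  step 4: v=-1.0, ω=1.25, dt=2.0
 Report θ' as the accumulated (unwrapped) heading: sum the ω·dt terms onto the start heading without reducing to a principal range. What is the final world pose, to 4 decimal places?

(-2.3193, -3.3653, 3.0188)

step 1: θ'=-0.8562 (R=0.5000) → pose (-4.5241, -0.1812, -0.8562)
step 2: θ'=-0.2312 (R=5.0000) → pose (-1.8931, -1.7716, -0.2312)
step 3: θ'=0.5188 (R=-1.0000) → pose (-2.6180, -1.8766, 0.5188)
step 4: θ'=3.0188 (R=-0.8000) → pose (-2.3193, -3.3653, 3.0188)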